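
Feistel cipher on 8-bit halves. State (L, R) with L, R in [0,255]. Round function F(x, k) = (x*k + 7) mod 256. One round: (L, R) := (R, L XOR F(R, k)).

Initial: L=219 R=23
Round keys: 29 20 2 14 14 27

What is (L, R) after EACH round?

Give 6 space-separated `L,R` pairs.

Answer: 23,121 121,108 108,166 166,119 119,47 47,139

Derivation:
Round 1 (k=29): L=23 R=121
Round 2 (k=20): L=121 R=108
Round 3 (k=2): L=108 R=166
Round 4 (k=14): L=166 R=119
Round 5 (k=14): L=119 R=47
Round 6 (k=27): L=47 R=139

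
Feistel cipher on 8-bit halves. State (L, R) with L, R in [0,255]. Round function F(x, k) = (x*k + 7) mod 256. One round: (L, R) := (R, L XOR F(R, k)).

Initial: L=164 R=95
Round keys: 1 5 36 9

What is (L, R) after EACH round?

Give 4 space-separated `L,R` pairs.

Round 1 (k=1): L=95 R=194
Round 2 (k=5): L=194 R=142
Round 3 (k=36): L=142 R=61
Round 4 (k=9): L=61 R=162

Answer: 95,194 194,142 142,61 61,162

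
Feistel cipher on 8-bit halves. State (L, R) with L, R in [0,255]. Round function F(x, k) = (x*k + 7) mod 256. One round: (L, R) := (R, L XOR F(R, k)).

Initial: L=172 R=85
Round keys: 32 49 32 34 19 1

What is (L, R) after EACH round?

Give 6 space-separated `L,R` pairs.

Answer: 85,11 11,119 119,236 236,40 40,19 19,50

Derivation:
Round 1 (k=32): L=85 R=11
Round 2 (k=49): L=11 R=119
Round 3 (k=32): L=119 R=236
Round 4 (k=34): L=236 R=40
Round 5 (k=19): L=40 R=19
Round 6 (k=1): L=19 R=50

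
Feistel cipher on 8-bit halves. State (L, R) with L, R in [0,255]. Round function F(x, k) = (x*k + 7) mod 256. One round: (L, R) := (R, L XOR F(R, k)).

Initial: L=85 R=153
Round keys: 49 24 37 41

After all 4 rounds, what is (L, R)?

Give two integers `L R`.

Round 1 (k=49): L=153 R=5
Round 2 (k=24): L=5 R=230
Round 3 (k=37): L=230 R=64
Round 4 (k=41): L=64 R=161

Answer: 64 161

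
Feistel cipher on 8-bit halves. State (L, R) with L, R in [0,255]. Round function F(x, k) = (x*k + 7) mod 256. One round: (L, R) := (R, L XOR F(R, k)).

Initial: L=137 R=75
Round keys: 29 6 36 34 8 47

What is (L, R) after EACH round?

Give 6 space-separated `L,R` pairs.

Round 1 (k=29): L=75 R=15
Round 2 (k=6): L=15 R=42
Round 3 (k=36): L=42 R=224
Round 4 (k=34): L=224 R=237
Round 5 (k=8): L=237 R=143
Round 6 (k=47): L=143 R=165

Answer: 75,15 15,42 42,224 224,237 237,143 143,165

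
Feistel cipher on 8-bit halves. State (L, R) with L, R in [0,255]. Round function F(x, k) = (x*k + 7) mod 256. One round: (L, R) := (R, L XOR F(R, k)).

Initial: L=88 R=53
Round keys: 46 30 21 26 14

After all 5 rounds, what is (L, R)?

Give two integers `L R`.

Round 1 (k=46): L=53 R=213
Round 2 (k=30): L=213 R=200
Round 3 (k=21): L=200 R=186
Round 4 (k=26): L=186 R=35
Round 5 (k=14): L=35 R=75

Answer: 35 75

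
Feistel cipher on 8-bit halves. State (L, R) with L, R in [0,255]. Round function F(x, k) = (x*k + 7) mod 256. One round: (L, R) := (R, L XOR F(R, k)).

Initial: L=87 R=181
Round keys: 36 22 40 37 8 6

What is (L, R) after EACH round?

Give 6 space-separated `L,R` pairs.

Round 1 (k=36): L=181 R=44
Round 2 (k=22): L=44 R=122
Round 3 (k=40): L=122 R=59
Round 4 (k=37): L=59 R=244
Round 5 (k=8): L=244 R=156
Round 6 (k=6): L=156 R=91

Answer: 181,44 44,122 122,59 59,244 244,156 156,91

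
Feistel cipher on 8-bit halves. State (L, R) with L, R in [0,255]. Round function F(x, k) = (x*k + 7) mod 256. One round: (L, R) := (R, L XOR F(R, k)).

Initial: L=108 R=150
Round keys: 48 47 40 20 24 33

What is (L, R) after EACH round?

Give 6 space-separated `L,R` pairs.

Round 1 (k=48): L=150 R=75
Round 2 (k=47): L=75 R=90
Round 3 (k=40): L=90 R=92
Round 4 (k=20): L=92 R=109
Round 5 (k=24): L=109 R=99
Round 6 (k=33): L=99 R=167

Answer: 150,75 75,90 90,92 92,109 109,99 99,167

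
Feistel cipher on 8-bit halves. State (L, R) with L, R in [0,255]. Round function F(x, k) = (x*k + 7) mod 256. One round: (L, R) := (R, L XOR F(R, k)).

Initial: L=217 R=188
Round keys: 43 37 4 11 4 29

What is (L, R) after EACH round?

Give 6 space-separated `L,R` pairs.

Round 1 (k=43): L=188 R=66
Round 2 (k=37): L=66 R=45
Round 3 (k=4): L=45 R=249
Round 4 (k=11): L=249 R=151
Round 5 (k=4): L=151 R=154
Round 6 (k=29): L=154 R=238

Answer: 188,66 66,45 45,249 249,151 151,154 154,238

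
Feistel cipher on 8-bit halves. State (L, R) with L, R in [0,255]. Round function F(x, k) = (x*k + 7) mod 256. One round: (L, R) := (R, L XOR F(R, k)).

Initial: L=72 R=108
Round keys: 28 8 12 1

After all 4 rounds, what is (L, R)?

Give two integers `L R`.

Round 1 (k=28): L=108 R=159
Round 2 (k=8): L=159 R=147
Round 3 (k=12): L=147 R=116
Round 4 (k=1): L=116 R=232

Answer: 116 232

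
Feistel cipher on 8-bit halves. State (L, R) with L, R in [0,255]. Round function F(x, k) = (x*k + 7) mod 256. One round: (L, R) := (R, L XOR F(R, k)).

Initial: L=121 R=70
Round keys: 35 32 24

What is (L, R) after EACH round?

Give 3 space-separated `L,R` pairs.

Answer: 70,224 224,65 65,255

Derivation:
Round 1 (k=35): L=70 R=224
Round 2 (k=32): L=224 R=65
Round 3 (k=24): L=65 R=255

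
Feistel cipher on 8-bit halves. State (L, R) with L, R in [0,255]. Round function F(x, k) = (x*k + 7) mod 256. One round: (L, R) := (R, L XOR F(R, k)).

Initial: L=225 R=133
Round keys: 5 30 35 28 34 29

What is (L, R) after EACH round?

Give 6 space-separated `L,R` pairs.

Round 1 (k=5): L=133 R=65
Round 2 (k=30): L=65 R=32
Round 3 (k=35): L=32 R=38
Round 4 (k=28): L=38 R=15
Round 5 (k=34): L=15 R=35
Round 6 (k=29): L=35 R=241

Answer: 133,65 65,32 32,38 38,15 15,35 35,241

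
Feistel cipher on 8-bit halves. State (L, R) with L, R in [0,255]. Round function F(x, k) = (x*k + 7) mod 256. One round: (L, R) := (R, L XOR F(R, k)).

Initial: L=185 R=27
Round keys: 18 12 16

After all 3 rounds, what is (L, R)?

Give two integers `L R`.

Answer: 236 147

Derivation:
Round 1 (k=18): L=27 R=84
Round 2 (k=12): L=84 R=236
Round 3 (k=16): L=236 R=147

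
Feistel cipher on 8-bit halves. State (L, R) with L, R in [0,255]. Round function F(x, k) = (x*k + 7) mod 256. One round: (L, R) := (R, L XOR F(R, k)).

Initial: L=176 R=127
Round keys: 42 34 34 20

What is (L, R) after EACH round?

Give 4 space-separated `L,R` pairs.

Round 1 (k=42): L=127 R=109
Round 2 (k=34): L=109 R=254
Round 3 (k=34): L=254 R=174
Round 4 (k=20): L=174 R=97

Answer: 127,109 109,254 254,174 174,97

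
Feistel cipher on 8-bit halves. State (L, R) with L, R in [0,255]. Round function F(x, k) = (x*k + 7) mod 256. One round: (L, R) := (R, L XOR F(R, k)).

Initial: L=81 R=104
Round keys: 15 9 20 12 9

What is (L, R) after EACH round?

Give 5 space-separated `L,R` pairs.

Answer: 104,78 78,173 173,197 197,238 238,160

Derivation:
Round 1 (k=15): L=104 R=78
Round 2 (k=9): L=78 R=173
Round 3 (k=20): L=173 R=197
Round 4 (k=12): L=197 R=238
Round 5 (k=9): L=238 R=160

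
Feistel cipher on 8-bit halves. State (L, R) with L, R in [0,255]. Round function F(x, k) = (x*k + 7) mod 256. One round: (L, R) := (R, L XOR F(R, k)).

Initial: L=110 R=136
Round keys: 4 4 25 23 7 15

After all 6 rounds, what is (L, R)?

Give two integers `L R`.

Round 1 (k=4): L=136 R=73
Round 2 (k=4): L=73 R=163
Round 3 (k=25): L=163 R=187
Round 4 (k=23): L=187 R=119
Round 5 (k=7): L=119 R=243
Round 6 (k=15): L=243 R=51

Answer: 243 51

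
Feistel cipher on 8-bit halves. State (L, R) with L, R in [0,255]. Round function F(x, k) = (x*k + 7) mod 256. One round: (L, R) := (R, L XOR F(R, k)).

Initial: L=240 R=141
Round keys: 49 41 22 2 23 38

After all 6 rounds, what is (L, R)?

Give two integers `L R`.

Round 1 (k=49): L=141 R=244
Round 2 (k=41): L=244 R=150
Round 3 (k=22): L=150 R=31
Round 4 (k=2): L=31 R=211
Round 5 (k=23): L=211 R=227
Round 6 (k=38): L=227 R=106

Answer: 227 106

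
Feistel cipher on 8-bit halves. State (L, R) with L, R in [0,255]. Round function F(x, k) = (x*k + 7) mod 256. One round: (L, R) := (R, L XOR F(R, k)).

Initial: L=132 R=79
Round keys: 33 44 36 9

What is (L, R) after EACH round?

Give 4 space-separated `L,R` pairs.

Round 1 (k=33): L=79 R=178
Round 2 (k=44): L=178 R=208
Round 3 (k=36): L=208 R=245
Round 4 (k=9): L=245 R=116

Answer: 79,178 178,208 208,245 245,116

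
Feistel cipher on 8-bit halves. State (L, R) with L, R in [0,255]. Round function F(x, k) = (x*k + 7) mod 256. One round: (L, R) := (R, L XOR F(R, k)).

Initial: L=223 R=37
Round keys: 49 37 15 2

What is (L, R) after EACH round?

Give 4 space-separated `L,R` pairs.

Round 1 (k=49): L=37 R=195
Round 2 (k=37): L=195 R=19
Round 3 (k=15): L=19 R=231
Round 4 (k=2): L=231 R=198

Answer: 37,195 195,19 19,231 231,198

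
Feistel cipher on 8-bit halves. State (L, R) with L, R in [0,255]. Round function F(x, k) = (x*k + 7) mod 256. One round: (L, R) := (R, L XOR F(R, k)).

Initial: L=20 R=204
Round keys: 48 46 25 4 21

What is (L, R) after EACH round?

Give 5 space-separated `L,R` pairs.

Round 1 (k=48): L=204 R=83
Round 2 (k=46): L=83 R=61
Round 3 (k=25): L=61 R=175
Round 4 (k=4): L=175 R=254
Round 5 (k=21): L=254 R=114

Answer: 204,83 83,61 61,175 175,254 254,114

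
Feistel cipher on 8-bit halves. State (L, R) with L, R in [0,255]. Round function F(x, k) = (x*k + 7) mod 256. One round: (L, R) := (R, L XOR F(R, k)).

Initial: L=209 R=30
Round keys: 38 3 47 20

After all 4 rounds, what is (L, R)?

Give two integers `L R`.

Round 1 (k=38): L=30 R=170
Round 2 (k=3): L=170 R=27
Round 3 (k=47): L=27 R=86
Round 4 (k=20): L=86 R=164

Answer: 86 164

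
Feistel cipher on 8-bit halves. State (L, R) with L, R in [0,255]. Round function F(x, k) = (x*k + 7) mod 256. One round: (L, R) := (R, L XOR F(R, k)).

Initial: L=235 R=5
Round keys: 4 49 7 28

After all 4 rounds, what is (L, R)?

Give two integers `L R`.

Answer: 85 161

Derivation:
Round 1 (k=4): L=5 R=240
Round 2 (k=49): L=240 R=242
Round 3 (k=7): L=242 R=85
Round 4 (k=28): L=85 R=161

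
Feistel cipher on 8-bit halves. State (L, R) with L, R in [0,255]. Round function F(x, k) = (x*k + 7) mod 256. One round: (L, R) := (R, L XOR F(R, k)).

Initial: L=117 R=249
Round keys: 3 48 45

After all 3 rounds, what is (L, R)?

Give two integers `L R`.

Round 1 (k=3): L=249 R=135
Round 2 (k=48): L=135 R=174
Round 3 (k=45): L=174 R=26

Answer: 174 26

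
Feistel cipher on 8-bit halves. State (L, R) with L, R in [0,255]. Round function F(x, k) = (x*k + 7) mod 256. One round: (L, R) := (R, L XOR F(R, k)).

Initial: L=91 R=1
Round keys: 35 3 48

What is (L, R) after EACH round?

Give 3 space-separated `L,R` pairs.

Round 1 (k=35): L=1 R=113
Round 2 (k=3): L=113 R=91
Round 3 (k=48): L=91 R=102

Answer: 1,113 113,91 91,102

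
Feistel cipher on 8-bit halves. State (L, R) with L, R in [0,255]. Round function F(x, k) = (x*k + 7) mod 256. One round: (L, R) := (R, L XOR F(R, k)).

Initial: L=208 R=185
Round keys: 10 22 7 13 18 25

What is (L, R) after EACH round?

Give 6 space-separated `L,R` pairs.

Answer: 185,145 145,196 196,242 242,149 149,115 115,215

Derivation:
Round 1 (k=10): L=185 R=145
Round 2 (k=22): L=145 R=196
Round 3 (k=7): L=196 R=242
Round 4 (k=13): L=242 R=149
Round 5 (k=18): L=149 R=115
Round 6 (k=25): L=115 R=215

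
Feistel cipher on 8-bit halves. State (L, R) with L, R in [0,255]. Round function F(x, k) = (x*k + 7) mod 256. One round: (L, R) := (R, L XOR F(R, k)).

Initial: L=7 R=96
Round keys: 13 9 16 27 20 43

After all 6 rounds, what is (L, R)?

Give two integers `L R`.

Round 1 (k=13): L=96 R=224
Round 2 (k=9): L=224 R=135
Round 3 (k=16): L=135 R=151
Round 4 (k=27): L=151 R=115
Round 5 (k=20): L=115 R=148
Round 6 (k=43): L=148 R=144

Answer: 148 144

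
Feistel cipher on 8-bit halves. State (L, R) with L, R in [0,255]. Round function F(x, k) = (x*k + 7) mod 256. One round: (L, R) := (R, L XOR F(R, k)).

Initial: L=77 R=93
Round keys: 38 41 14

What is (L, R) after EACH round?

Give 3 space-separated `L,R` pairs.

Round 1 (k=38): L=93 R=152
Round 2 (k=41): L=152 R=2
Round 3 (k=14): L=2 R=187

Answer: 93,152 152,2 2,187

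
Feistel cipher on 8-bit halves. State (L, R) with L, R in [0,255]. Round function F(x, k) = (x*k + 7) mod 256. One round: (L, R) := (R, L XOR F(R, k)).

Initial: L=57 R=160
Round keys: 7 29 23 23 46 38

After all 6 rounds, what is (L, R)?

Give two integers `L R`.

Answer: 215 71

Derivation:
Round 1 (k=7): L=160 R=94
Round 2 (k=29): L=94 R=13
Round 3 (k=23): L=13 R=108
Round 4 (k=23): L=108 R=182
Round 5 (k=46): L=182 R=215
Round 6 (k=38): L=215 R=71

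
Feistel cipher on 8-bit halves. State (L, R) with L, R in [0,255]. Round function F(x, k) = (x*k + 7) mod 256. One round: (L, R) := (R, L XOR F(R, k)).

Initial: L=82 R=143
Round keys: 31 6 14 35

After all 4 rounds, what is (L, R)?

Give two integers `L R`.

Round 1 (k=31): L=143 R=10
Round 2 (k=6): L=10 R=204
Round 3 (k=14): L=204 R=37
Round 4 (k=35): L=37 R=218

Answer: 37 218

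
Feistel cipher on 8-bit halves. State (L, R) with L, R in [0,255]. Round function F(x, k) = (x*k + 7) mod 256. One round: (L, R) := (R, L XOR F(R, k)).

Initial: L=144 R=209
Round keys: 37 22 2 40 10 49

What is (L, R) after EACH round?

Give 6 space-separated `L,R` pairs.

Answer: 209,172 172,30 30,239 239,65 65,126 126,100

Derivation:
Round 1 (k=37): L=209 R=172
Round 2 (k=22): L=172 R=30
Round 3 (k=2): L=30 R=239
Round 4 (k=40): L=239 R=65
Round 5 (k=10): L=65 R=126
Round 6 (k=49): L=126 R=100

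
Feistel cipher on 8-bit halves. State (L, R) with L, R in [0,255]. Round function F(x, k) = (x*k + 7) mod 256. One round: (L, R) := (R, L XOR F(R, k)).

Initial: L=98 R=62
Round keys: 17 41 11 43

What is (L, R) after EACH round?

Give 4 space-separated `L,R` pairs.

Answer: 62,71 71,88 88,136 136,135

Derivation:
Round 1 (k=17): L=62 R=71
Round 2 (k=41): L=71 R=88
Round 3 (k=11): L=88 R=136
Round 4 (k=43): L=136 R=135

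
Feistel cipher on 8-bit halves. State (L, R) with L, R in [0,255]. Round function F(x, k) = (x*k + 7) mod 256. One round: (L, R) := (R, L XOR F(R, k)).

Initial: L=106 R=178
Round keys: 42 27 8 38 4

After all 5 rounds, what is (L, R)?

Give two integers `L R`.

Round 1 (k=42): L=178 R=81
Round 2 (k=27): L=81 R=32
Round 3 (k=8): L=32 R=86
Round 4 (k=38): L=86 R=235
Round 5 (k=4): L=235 R=229

Answer: 235 229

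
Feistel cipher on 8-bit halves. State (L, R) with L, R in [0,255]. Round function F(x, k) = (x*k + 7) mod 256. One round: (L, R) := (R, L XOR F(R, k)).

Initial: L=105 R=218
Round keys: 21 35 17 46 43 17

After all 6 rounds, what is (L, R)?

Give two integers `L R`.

Answer: 233 130

Derivation:
Round 1 (k=21): L=218 R=128
Round 2 (k=35): L=128 R=93
Round 3 (k=17): L=93 R=180
Round 4 (k=46): L=180 R=2
Round 5 (k=43): L=2 R=233
Round 6 (k=17): L=233 R=130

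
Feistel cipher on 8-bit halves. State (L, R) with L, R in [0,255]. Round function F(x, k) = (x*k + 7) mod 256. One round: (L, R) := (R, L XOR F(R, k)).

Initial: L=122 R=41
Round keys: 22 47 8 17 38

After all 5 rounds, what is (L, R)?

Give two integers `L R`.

Round 1 (k=22): L=41 R=247
Round 2 (k=47): L=247 R=73
Round 3 (k=8): L=73 R=184
Round 4 (k=17): L=184 R=118
Round 5 (k=38): L=118 R=51

Answer: 118 51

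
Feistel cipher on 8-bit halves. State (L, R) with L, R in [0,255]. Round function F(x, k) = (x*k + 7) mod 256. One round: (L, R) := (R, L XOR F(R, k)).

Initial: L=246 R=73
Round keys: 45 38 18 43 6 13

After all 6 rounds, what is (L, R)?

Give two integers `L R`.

Round 1 (k=45): L=73 R=42
Round 2 (k=38): L=42 R=10
Round 3 (k=18): L=10 R=145
Round 4 (k=43): L=145 R=104
Round 5 (k=6): L=104 R=230
Round 6 (k=13): L=230 R=221

Answer: 230 221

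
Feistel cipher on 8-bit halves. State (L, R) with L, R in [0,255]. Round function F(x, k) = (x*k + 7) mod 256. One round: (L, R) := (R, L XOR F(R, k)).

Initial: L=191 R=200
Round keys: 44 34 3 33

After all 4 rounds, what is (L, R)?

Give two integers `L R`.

Answer: 92 156

Derivation:
Round 1 (k=44): L=200 R=216
Round 2 (k=34): L=216 R=127
Round 3 (k=3): L=127 R=92
Round 4 (k=33): L=92 R=156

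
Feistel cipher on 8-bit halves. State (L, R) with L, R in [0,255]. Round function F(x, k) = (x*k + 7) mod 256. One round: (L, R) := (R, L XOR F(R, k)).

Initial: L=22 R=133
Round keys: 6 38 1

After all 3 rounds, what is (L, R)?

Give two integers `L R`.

Answer: 28 16

Derivation:
Round 1 (k=6): L=133 R=51
Round 2 (k=38): L=51 R=28
Round 3 (k=1): L=28 R=16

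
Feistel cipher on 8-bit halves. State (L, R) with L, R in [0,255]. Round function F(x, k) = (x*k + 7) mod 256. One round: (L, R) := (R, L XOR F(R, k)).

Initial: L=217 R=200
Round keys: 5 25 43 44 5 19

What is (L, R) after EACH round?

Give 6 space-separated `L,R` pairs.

Round 1 (k=5): L=200 R=54
Round 2 (k=25): L=54 R=133
Round 3 (k=43): L=133 R=104
Round 4 (k=44): L=104 R=98
Round 5 (k=5): L=98 R=153
Round 6 (k=19): L=153 R=0

Answer: 200,54 54,133 133,104 104,98 98,153 153,0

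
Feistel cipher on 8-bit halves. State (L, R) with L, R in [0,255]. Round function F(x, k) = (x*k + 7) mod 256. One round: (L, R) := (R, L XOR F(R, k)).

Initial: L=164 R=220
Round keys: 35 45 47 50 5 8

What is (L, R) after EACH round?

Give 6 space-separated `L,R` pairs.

Round 1 (k=35): L=220 R=191
Round 2 (k=45): L=191 R=70
Round 3 (k=47): L=70 R=94
Round 4 (k=50): L=94 R=37
Round 5 (k=5): L=37 R=158
Round 6 (k=8): L=158 R=210

Answer: 220,191 191,70 70,94 94,37 37,158 158,210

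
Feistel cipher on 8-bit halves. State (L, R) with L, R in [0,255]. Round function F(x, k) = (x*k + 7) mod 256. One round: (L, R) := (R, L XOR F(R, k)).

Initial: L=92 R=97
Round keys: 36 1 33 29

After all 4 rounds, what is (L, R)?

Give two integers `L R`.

Answer: 113 75

Derivation:
Round 1 (k=36): L=97 R=247
Round 2 (k=1): L=247 R=159
Round 3 (k=33): L=159 R=113
Round 4 (k=29): L=113 R=75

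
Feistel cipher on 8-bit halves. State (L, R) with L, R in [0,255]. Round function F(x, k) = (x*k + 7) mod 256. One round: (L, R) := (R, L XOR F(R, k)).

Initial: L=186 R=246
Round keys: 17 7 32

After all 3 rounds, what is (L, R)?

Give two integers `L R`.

Round 1 (k=17): L=246 R=231
Round 2 (k=7): L=231 R=174
Round 3 (k=32): L=174 R=32

Answer: 174 32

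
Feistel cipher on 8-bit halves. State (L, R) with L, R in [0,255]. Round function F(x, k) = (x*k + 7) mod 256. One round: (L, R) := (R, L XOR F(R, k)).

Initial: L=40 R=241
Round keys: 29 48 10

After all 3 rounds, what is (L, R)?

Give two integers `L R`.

Answer: 182 95

Derivation:
Round 1 (k=29): L=241 R=124
Round 2 (k=48): L=124 R=182
Round 3 (k=10): L=182 R=95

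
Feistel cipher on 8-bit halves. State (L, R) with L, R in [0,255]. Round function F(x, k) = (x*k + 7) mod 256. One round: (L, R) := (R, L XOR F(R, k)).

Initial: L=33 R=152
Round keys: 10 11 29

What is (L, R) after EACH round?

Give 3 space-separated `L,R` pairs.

Round 1 (k=10): L=152 R=214
Round 2 (k=11): L=214 R=161
Round 3 (k=29): L=161 R=146

Answer: 152,214 214,161 161,146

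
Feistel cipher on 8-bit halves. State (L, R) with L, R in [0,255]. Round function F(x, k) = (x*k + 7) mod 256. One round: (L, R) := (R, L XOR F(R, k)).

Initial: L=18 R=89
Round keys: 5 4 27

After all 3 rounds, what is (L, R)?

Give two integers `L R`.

Round 1 (k=5): L=89 R=214
Round 2 (k=4): L=214 R=6
Round 3 (k=27): L=6 R=127

Answer: 6 127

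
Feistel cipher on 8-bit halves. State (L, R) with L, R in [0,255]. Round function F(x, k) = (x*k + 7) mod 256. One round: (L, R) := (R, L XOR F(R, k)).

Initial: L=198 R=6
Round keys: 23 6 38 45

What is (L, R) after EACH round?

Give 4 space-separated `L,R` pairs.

Round 1 (k=23): L=6 R=87
Round 2 (k=6): L=87 R=23
Round 3 (k=38): L=23 R=38
Round 4 (k=45): L=38 R=162

Answer: 6,87 87,23 23,38 38,162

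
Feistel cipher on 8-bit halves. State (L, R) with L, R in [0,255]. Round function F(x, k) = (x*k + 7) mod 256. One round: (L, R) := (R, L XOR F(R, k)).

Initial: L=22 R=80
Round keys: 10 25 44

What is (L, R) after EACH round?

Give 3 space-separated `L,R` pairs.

Round 1 (k=10): L=80 R=49
Round 2 (k=25): L=49 R=128
Round 3 (k=44): L=128 R=54

Answer: 80,49 49,128 128,54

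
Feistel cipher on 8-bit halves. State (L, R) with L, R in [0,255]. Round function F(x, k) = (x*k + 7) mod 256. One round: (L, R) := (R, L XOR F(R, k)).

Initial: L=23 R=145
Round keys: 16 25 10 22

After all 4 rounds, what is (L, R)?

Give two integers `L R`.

Round 1 (k=16): L=145 R=0
Round 2 (k=25): L=0 R=150
Round 3 (k=10): L=150 R=227
Round 4 (k=22): L=227 R=31

Answer: 227 31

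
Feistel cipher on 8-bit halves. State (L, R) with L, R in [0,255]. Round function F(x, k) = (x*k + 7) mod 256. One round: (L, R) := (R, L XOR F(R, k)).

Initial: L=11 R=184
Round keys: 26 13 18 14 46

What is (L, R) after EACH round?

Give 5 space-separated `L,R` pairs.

Round 1 (k=26): L=184 R=188
Round 2 (k=13): L=188 R=43
Round 3 (k=18): L=43 R=177
Round 4 (k=14): L=177 R=158
Round 5 (k=46): L=158 R=218

Answer: 184,188 188,43 43,177 177,158 158,218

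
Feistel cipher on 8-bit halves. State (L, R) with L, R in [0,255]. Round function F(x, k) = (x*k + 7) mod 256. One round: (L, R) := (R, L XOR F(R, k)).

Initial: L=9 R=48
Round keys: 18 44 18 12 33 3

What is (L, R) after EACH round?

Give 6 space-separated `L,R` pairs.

Answer: 48,110 110,223 223,219 219,148 148,192 192,211

Derivation:
Round 1 (k=18): L=48 R=110
Round 2 (k=44): L=110 R=223
Round 3 (k=18): L=223 R=219
Round 4 (k=12): L=219 R=148
Round 5 (k=33): L=148 R=192
Round 6 (k=3): L=192 R=211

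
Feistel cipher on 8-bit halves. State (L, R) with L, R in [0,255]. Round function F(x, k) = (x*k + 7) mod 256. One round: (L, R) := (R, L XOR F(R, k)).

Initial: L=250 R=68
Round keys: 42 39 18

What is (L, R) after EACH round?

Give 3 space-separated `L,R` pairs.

Answer: 68,213 213,62 62,182

Derivation:
Round 1 (k=42): L=68 R=213
Round 2 (k=39): L=213 R=62
Round 3 (k=18): L=62 R=182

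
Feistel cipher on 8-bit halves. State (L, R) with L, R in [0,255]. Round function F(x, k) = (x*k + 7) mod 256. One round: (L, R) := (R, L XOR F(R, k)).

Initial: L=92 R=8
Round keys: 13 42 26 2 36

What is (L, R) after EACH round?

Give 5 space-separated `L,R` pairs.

Round 1 (k=13): L=8 R=51
Round 2 (k=42): L=51 R=109
Round 3 (k=26): L=109 R=42
Round 4 (k=2): L=42 R=54
Round 5 (k=36): L=54 R=181

Answer: 8,51 51,109 109,42 42,54 54,181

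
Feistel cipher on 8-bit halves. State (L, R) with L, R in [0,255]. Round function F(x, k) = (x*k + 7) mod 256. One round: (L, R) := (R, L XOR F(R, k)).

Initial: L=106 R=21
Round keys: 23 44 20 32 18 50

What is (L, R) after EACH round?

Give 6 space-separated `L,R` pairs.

Round 1 (k=23): L=21 R=128
Round 2 (k=44): L=128 R=18
Round 3 (k=20): L=18 R=239
Round 4 (k=32): L=239 R=245
Round 5 (k=18): L=245 R=174
Round 6 (k=50): L=174 R=246

Answer: 21,128 128,18 18,239 239,245 245,174 174,246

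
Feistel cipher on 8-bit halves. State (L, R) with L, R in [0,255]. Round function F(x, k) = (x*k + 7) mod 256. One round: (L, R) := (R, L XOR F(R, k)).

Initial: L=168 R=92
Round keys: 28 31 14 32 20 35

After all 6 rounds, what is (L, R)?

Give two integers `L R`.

Round 1 (k=28): L=92 R=191
Round 2 (k=31): L=191 R=116
Round 3 (k=14): L=116 R=224
Round 4 (k=32): L=224 R=115
Round 5 (k=20): L=115 R=227
Round 6 (k=35): L=227 R=99

Answer: 227 99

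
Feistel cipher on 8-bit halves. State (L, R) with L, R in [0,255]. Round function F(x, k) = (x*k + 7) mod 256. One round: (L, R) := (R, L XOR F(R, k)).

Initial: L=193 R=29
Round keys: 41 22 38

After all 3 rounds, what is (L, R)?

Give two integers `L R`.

Answer: 120 186

Derivation:
Round 1 (k=41): L=29 R=109
Round 2 (k=22): L=109 R=120
Round 3 (k=38): L=120 R=186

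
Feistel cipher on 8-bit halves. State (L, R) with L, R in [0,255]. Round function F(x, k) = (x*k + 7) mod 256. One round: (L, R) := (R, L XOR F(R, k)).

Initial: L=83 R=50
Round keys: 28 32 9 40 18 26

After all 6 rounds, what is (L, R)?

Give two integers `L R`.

Round 1 (k=28): L=50 R=44
Round 2 (k=32): L=44 R=181
Round 3 (k=9): L=181 R=72
Round 4 (k=40): L=72 R=242
Round 5 (k=18): L=242 R=67
Round 6 (k=26): L=67 R=39

Answer: 67 39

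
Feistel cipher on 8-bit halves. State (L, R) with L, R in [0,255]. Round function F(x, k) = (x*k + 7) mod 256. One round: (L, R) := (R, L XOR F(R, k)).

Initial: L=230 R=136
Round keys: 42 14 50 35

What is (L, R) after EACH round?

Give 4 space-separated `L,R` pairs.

Round 1 (k=42): L=136 R=177
Round 2 (k=14): L=177 R=61
Round 3 (k=50): L=61 R=64
Round 4 (k=35): L=64 R=250

Answer: 136,177 177,61 61,64 64,250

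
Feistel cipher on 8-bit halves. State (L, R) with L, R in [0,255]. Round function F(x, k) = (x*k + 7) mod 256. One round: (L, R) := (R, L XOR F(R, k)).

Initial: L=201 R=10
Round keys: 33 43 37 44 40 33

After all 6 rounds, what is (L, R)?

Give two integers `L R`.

Round 1 (k=33): L=10 R=152
Round 2 (k=43): L=152 R=133
Round 3 (k=37): L=133 R=216
Round 4 (k=44): L=216 R=162
Round 5 (k=40): L=162 R=143
Round 6 (k=33): L=143 R=212

Answer: 143 212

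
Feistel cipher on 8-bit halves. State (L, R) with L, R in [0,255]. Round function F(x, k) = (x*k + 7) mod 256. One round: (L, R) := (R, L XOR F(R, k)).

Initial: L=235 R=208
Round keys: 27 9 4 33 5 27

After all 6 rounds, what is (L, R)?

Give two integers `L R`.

Answer: 207 57

Derivation:
Round 1 (k=27): L=208 R=28
Round 2 (k=9): L=28 R=211
Round 3 (k=4): L=211 R=79
Round 4 (k=33): L=79 R=229
Round 5 (k=5): L=229 R=207
Round 6 (k=27): L=207 R=57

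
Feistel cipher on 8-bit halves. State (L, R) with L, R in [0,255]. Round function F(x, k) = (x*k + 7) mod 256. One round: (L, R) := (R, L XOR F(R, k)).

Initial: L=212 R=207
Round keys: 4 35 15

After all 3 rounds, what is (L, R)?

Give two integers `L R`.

Answer: 99 67

Derivation:
Round 1 (k=4): L=207 R=151
Round 2 (k=35): L=151 R=99
Round 3 (k=15): L=99 R=67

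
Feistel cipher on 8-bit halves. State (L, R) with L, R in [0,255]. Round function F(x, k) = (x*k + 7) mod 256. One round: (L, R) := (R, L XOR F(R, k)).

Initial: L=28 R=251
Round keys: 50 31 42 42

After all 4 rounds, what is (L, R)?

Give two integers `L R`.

Round 1 (k=50): L=251 R=17
Round 2 (k=31): L=17 R=237
Round 3 (k=42): L=237 R=248
Round 4 (k=42): L=248 R=90

Answer: 248 90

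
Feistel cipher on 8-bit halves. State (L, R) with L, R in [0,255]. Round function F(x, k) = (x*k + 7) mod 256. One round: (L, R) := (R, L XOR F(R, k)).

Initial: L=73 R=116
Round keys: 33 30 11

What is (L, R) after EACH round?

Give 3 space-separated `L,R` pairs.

Round 1 (k=33): L=116 R=178
Round 2 (k=30): L=178 R=151
Round 3 (k=11): L=151 R=54

Answer: 116,178 178,151 151,54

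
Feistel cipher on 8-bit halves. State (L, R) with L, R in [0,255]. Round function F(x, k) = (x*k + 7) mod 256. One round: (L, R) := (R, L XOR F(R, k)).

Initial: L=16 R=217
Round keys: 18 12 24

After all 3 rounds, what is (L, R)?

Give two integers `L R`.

Round 1 (k=18): L=217 R=89
Round 2 (k=12): L=89 R=234
Round 3 (k=24): L=234 R=174

Answer: 234 174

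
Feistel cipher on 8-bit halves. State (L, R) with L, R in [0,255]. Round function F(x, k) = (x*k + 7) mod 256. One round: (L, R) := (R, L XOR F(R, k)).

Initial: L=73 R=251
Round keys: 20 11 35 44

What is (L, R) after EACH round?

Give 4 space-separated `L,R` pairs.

Round 1 (k=20): L=251 R=234
Round 2 (k=11): L=234 R=238
Round 3 (k=35): L=238 R=123
Round 4 (k=44): L=123 R=197

Answer: 251,234 234,238 238,123 123,197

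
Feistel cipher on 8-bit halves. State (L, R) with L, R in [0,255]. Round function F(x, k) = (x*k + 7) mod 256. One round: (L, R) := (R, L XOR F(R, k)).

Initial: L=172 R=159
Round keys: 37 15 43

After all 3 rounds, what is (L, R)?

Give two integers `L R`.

Answer: 166 71

Derivation:
Round 1 (k=37): L=159 R=174
Round 2 (k=15): L=174 R=166
Round 3 (k=43): L=166 R=71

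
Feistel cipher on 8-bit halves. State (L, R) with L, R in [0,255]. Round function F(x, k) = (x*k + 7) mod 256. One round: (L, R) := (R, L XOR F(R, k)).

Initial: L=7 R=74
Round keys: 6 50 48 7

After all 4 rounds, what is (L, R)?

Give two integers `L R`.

Round 1 (k=6): L=74 R=196
Round 2 (k=50): L=196 R=5
Round 3 (k=48): L=5 R=51
Round 4 (k=7): L=51 R=105

Answer: 51 105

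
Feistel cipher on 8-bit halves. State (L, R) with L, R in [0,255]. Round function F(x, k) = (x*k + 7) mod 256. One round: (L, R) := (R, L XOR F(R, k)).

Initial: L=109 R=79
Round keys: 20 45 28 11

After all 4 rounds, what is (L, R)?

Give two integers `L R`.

Answer: 97 240

Derivation:
Round 1 (k=20): L=79 R=94
Round 2 (k=45): L=94 R=194
Round 3 (k=28): L=194 R=97
Round 4 (k=11): L=97 R=240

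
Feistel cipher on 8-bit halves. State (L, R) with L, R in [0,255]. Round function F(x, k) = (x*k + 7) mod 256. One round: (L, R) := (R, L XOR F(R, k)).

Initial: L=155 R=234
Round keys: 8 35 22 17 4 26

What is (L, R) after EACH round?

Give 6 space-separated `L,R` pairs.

Round 1 (k=8): L=234 R=204
Round 2 (k=35): L=204 R=1
Round 3 (k=22): L=1 R=209
Round 4 (k=17): L=209 R=233
Round 5 (k=4): L=233 R=122
Round 6 (k=26): L=122 R=130

Answer: 234,204 204,1 1,209 209,233 233,122 122,130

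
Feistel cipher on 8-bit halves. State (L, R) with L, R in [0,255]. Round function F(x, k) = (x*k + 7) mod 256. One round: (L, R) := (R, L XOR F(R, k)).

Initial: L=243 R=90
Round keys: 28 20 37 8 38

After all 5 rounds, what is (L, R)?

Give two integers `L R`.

Round 1 (k=28): L=90 R=44
Round 2 (k=20): L=44 R=45
Round 3 (k=37): L=45 R=164
Round 4 (k=8): L=164 R=10
Round 5 (k=38): L=10 R=39

Answer: 10 39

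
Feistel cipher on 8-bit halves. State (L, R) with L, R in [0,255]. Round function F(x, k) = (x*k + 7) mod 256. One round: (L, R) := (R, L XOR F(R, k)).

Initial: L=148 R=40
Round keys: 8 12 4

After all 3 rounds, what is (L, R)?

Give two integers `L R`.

Answer: 195 192

Derivation:
Round 1 (k=8): L=40 R=211
Round 2 (k=12): L=211 R=195
Round 3 (k=4): L=195 R=192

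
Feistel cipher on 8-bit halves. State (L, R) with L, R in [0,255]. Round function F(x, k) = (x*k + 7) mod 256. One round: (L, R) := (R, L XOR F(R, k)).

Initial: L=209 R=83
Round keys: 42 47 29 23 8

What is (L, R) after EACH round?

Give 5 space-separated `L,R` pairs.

Round 1 (k=42): L=83 R=116
Round 2 (k=47): L=116 R=0
Round 3 (k=29): L=0 R=115
Round 4 (k=23): L=115 R=92
Round 5 (k=8): L=92 R=148

Answer: 83,116 116,0 0,115 115,92 92,148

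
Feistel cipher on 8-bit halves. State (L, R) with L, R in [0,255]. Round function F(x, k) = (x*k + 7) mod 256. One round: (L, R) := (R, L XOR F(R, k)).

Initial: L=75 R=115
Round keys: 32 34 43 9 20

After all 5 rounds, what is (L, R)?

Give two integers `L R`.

Round 1 (k=32): L=115 R=44
Round 2 (k=34): L=44 R=172
Round 3 (k=43): L=172 R=199
Round 4 (k=9): L=199 R=170
Round 5 (k=20): L=170 R=136

Answer: 170 136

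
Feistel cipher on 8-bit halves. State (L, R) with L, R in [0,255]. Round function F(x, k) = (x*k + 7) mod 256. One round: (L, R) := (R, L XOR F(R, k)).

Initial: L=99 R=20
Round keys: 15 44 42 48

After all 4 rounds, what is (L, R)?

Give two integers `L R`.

Round 1 (k=15): L=20 R=80
Round 2 (k=44): L=80 R=211
Round 3 (k=42): L=211 R=245
Round 4 (k=48): L=245 R=36

Answer: 245 36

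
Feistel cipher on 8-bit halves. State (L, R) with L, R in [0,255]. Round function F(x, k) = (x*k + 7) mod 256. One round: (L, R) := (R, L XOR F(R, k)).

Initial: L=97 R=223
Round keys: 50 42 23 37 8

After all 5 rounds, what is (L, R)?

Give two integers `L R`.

Round 1 (k=50): L=223 R=244
Round 2 (k=42): L=244 R=208
Round 3 (k=23): L=208 R=67
Round 4 (k=37): L=67 R=102
Round 5 (k=8): L=102 R=116

Answer: 102 116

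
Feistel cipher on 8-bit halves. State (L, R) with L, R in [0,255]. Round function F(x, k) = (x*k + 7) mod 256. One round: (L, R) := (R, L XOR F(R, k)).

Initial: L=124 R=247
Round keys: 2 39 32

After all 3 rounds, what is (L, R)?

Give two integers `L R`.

Round 1 (k=2): L=247 R=137
Round 2 (k=39): L=137 R=17
Round 3 (k=32): L=17 R=174

Answer: 17 174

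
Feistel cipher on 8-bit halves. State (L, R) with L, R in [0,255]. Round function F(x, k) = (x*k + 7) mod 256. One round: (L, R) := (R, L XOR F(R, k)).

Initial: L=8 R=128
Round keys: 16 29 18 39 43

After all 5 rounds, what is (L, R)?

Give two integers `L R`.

Round 1 (k=16): L=128 R=15
Round 2 (k=29): L=15 R=58
Round 3 (k=18): L=58 R=20
Round 4 (k=39): L=20 R=41
Round 5 (k=43): L=41 R=254

Answer: 41 254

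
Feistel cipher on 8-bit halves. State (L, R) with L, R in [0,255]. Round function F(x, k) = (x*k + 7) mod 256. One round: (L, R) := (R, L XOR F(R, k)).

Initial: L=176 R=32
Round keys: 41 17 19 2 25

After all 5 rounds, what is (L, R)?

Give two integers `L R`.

Answer: 253 90

Derivation:
Round 1 (k=41): L=32 R=151
Round 2 (k=17): L=151 R=46
Round 3 (k=19): L=46 R=230
Round 4 (k=2): L=230 R=253
Round 5 (k=25): L=253 R=90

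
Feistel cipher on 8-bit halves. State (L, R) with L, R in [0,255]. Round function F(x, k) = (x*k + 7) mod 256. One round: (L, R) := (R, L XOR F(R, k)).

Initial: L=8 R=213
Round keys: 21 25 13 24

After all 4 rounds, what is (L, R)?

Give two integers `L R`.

Answer: 81 5

Derivation:
Round 1 (k=21): L=213 R=136
Round 2 (k=25): L=136 R=154
Round 3 (k=13): L=154 R=81
Round 4 (k=24): L=81 R=5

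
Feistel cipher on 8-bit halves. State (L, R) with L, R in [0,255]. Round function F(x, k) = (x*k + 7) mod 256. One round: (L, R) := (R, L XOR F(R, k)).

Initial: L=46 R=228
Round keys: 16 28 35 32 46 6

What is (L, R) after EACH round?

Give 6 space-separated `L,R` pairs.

Answer: 228,105 105,103 103,117 117,192 192,242 242,115

Derivation:
Round 1 (k=16): L=228 R=105
Round 2 (k=28): L=105 R=103
Round 3 (k=35): L=103 R=117
Round 4 (k=32): L=117 R=192
Round 5 (k=46): L=192 R=242
Round 6 (k=6): L=242 R=115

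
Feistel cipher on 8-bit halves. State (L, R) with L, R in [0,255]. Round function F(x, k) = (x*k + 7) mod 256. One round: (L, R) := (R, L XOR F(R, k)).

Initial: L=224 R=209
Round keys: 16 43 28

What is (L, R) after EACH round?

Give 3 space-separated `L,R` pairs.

Answer: 209,247 247,85 85,164

Derivation:
Round 1 (k=16): L=209 R=247
Round 2 (k=43): L=247 R=85
Round 3 (k=28): L=85 R=164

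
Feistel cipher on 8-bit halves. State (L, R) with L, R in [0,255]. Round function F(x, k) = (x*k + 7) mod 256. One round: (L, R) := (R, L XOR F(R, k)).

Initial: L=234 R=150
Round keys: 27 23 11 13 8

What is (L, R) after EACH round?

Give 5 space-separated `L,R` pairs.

Round 1 (k=27): L=150 R=51
Round 2 (k=23): L=51 R=10
Round 3 (k=11): L=10 R=70
Round 4 (k=13): L=70 R=159
Round 5 (k=8): L=159 R=185

Answer: 150,51 51,10 10,70 70,159 159,185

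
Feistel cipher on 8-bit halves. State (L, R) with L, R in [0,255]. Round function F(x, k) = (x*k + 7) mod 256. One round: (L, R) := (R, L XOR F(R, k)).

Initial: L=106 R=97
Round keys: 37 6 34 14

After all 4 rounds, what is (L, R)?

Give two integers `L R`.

Round 1 (k=37): L=97 R=102
Round 2 (k=6): L=102 R=10
Round 3 (k=34): L=10 R=61
Round 4 (k=14): L=61 R=87

Answer: 61 87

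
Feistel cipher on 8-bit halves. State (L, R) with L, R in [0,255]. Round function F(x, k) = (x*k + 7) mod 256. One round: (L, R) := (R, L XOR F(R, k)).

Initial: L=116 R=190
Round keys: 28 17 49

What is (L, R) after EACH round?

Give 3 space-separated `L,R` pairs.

Answer: 190,187 187,204 204,168

Derivation:
Round 1 (k=28): L=190 R=187
Round 2 (k=17): L=187 R=204
Round 3 (k=49): L=204 R=168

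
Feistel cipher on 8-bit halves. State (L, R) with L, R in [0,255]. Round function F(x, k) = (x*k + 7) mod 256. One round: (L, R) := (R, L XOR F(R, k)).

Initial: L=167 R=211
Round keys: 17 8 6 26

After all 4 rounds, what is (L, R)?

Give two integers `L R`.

Answer: 194 7

Derivation:
Round 1 (k=17): L=211 R=173
Round 2 (k=8): L=173 R=188
Round 3 (k=6): L=188 R=194
Round 4 (k=26): L=194 R=7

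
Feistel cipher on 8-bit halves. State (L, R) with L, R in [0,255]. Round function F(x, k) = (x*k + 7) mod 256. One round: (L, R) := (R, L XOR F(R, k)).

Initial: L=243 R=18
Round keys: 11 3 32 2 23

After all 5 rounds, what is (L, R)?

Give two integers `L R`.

Answer: 106 212

Derivation:
Round 1 (k=11): L=18 R=62
Round 2 (k=3): L=62 R=211
Round 3 (k=32): L=211 R=89
Round 4 (k=2): L=89 R=106
Round 5 (k=23): L=106 R=212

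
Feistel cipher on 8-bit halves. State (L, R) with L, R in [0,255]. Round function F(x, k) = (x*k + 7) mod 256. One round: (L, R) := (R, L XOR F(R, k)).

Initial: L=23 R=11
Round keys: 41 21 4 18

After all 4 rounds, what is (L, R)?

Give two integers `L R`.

Answer: 78 160

Derivation:
Round 1 (k=41): L=11 R=221
Round 2 (k=21): L=221 R=35
Round 3 (k=4): L=35 R=78
Round 4 (k=18): L=78 R=160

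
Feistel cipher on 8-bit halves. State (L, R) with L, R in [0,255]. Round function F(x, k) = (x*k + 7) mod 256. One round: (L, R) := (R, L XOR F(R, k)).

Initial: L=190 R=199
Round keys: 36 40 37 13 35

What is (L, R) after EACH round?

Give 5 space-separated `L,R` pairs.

Answer: 199,189 189,72 72,210 210,249 249,192

Derivation:
Round 1 (k=36): L=199 R=189
Round 2 (k=40): L=189 R=72
Round 3 (k=37): L=72 R=210
Round 4 (k=13): L=210 R=249
Round 5 (k=35): L=249 R=192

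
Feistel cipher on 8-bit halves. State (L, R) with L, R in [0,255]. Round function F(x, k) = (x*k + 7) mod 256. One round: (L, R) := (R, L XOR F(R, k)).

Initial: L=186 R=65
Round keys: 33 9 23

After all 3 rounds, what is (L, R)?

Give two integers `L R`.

Round 1 (k=33): L=65 R=210
Round 2 (k=9): L=210 R=40
Round 3 (k=23): L=40 R=77

Answer: 40 77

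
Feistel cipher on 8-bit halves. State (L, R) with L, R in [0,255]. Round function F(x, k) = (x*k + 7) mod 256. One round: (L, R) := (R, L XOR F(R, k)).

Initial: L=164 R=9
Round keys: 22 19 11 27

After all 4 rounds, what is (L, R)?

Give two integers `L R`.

Round 1 (k=22): L=9 R=105
Round 2 (k=19): L=105 R=219
Round 3 (k=11): L=219 R=25
Round 4 (k=27): L=25 R=113

Answer: 25 113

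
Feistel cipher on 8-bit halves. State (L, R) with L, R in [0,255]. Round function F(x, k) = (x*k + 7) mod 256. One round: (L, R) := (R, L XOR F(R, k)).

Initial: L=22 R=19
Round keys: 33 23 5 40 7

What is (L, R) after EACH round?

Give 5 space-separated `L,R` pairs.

Round 1 (k=33): L=19 R=108
Round 2 (k=23): L=108 R=168
Round 3 (k=5): L=168 R=35
Round 4 (k=40): L=35 R=215
Round 5 (k=7): L=215 R=203

Answer: 19,108 108,168 168,35 35,215 215,203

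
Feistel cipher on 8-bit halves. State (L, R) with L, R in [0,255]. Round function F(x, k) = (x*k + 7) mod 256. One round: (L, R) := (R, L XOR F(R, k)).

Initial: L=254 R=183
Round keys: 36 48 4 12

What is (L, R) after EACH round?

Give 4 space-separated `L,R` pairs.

Round 1 (k=36): L=183 R=61
Round 2 (k=48): L=61 R=192
Round 3 (k=4): L=192 R=58
Round 4 (k=12): L=58 R=127

Answer: 183,61 61,192 192,58 58,127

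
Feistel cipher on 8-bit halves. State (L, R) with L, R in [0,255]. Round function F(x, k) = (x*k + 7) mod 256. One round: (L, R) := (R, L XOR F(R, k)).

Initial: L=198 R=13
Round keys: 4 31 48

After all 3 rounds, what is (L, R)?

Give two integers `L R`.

Round 1 (k=4): L=13 R=253
Round 2 (k=31): L=253 R=167
Round 3 (k=48): L=167 R=170

Answer: 167 170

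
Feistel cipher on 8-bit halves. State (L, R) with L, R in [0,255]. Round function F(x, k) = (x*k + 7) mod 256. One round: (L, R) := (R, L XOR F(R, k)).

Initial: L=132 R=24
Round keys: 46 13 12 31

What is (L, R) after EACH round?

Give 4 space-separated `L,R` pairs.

Answer: 24,211 211,166 166,28 28,205

Derivation:
Round 1 (k=46): L=24 R=211
Round 2 (k=13): L=211 R=166
Round 3 (k=12): L=166 R=28
Round 4 (k=31): L=28 R=205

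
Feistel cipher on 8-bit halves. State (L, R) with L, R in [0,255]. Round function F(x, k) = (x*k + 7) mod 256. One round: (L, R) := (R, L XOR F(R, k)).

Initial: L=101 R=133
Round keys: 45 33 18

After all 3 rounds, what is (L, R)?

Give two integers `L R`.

Round 1 (k=45): L=133 R=13
Round 2 (k=33): L=13 R=49
Round 3 (k=18): L=49 R=116

Answer: 49 116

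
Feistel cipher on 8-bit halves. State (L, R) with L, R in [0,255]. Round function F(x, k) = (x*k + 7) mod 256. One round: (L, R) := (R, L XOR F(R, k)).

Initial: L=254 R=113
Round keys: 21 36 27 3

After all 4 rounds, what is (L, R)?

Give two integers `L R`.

Round 1 (k=21): L=113 R=178
Round 2 (k=36): L=178 R=126
Round 3 (k=27): L=126 R=227
Round 4 (k=3): L=227 R=206

Answer: 227 206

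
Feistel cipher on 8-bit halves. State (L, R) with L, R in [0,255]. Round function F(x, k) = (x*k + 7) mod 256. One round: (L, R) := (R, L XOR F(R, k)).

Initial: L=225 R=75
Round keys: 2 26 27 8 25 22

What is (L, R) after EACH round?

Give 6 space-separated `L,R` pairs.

Answer: 75,124 124,212 212,31 31,43 43,37 37,30

Derivation:
Round 1 (k=2): L=75 R=124
Round 2 (k=26): L=124 R=212
Round 3 (k=27): L=212 R=31
Round 4 (k=8): L=31 R=43
Round 5 (k=25): L=43 R=37
Round 6 (k=22): L=37 R=30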